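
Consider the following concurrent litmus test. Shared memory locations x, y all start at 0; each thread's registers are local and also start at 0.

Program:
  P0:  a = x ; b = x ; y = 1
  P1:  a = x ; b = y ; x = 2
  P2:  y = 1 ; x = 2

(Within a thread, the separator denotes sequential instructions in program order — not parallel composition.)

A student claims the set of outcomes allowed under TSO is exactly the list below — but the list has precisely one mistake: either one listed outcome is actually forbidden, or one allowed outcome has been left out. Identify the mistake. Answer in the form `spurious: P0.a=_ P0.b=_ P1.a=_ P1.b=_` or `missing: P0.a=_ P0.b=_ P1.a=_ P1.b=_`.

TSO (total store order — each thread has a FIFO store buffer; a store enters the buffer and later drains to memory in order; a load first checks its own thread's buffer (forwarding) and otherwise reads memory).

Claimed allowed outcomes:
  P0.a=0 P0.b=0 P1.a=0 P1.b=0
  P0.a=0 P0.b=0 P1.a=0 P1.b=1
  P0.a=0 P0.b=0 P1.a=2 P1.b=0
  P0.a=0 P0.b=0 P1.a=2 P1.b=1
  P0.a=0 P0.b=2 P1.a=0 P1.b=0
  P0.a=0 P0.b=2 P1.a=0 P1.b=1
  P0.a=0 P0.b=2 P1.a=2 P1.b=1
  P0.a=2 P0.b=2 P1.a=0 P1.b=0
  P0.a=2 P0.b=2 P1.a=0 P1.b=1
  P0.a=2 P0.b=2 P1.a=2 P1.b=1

outcome vector order: (P0.a,P0.b,P1.a,P1.b)
TSO: 9 outcomes — {<0 0 0 0>; <0 0 0 1>; <0 0 2 1>; <0 2 0 0>; <0 2 0 1>; <0 2 2 1>; <2 2 0 0>; <2 2 0 1>; <2 2 2 1>}
claimed∖TSO = {<0 0 2 0>}

spurious: P0.a=0 P0.b=0 P1.a=2 P1.b=0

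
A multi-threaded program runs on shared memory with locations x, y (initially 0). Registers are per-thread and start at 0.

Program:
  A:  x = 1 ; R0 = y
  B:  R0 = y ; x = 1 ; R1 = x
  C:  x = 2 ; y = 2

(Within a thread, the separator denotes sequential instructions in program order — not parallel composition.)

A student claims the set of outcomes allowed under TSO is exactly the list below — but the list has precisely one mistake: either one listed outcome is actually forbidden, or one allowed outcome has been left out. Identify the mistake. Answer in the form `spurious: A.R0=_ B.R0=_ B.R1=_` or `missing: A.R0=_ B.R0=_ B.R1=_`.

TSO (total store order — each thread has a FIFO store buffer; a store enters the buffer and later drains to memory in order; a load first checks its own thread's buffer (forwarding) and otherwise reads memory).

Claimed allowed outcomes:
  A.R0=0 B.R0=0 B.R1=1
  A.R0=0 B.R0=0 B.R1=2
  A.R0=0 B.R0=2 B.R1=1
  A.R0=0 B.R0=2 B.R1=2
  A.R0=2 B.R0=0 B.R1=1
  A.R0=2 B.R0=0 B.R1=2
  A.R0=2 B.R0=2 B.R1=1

outcome vector order: (A.R0,B.R0,B.R1)
TSO: 6 outcomes — {001; 002; 021; 201; 202; 221}
claimed∖TSO = {022}

spurious: A.R0=0 B.R0=2 B.R1=2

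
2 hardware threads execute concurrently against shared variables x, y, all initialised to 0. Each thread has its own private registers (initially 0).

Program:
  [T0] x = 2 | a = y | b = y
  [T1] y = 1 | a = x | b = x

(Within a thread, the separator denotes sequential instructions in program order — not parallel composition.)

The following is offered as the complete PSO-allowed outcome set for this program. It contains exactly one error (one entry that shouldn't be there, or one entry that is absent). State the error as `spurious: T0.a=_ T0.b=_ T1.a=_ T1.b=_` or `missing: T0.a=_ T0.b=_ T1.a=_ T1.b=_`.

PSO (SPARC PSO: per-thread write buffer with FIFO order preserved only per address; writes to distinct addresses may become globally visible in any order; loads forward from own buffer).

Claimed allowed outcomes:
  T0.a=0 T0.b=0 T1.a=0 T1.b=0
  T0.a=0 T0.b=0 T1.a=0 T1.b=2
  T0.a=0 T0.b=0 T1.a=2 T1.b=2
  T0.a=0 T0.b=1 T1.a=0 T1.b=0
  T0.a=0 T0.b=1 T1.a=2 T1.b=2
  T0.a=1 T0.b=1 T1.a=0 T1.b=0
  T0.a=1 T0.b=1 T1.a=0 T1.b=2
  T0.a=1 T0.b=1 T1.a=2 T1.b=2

missing: T0.a=0 T0.b=1 T1.a=0 T1.b=2

outcome vector order: (T0.a,T0.b,T1.a,T1.b)
under PSO → 0000; 0002; 0022; 0100; 0102; 0122; 1100; 1102; 1122
PSO∖claimed = {0102}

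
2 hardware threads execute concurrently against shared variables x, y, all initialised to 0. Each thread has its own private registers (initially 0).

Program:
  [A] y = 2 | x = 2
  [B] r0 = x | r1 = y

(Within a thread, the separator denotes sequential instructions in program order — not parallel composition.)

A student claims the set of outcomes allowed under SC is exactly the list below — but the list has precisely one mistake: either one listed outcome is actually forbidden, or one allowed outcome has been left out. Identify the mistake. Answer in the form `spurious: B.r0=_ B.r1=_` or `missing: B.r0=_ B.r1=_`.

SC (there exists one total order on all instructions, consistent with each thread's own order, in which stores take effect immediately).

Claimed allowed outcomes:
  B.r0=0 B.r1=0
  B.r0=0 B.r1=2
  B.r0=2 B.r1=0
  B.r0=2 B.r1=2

spurious: B.r0=2 B.r1=0

outcome vector order: (B.r0,B.r1)
SC: 3 outcomes — {00 02 22}
claimed∖SC = {20}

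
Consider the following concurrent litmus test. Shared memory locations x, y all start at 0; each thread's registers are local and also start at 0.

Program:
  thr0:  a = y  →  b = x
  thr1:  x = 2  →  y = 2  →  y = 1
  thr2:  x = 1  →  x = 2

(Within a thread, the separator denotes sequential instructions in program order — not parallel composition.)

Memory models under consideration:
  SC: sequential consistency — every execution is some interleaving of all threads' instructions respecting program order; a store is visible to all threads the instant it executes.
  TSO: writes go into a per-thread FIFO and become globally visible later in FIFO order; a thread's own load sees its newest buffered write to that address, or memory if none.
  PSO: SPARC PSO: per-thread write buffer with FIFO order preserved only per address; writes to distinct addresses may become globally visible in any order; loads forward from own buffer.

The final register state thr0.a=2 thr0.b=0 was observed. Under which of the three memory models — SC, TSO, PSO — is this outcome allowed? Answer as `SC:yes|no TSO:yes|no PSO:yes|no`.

SC:no TSO:no PSO:yes

outcome vector order: (thr0.a,thr0.b)
SC: 7 outcomes — {0/0, 0/1, 0/2, 1/1, 1/2, 2/1, 2/2}
TSO: 7 outcomes — {0/0, 0/1, 0/2, 1/1, 1/2, 2/1, 2/2}
PSO: 9 outcomes — {0/0, 0/1, 0/2, 1/0, 1/1, 1/2, 2/0, 2/1, 2/2}
target 2/0 ∈ {PSO}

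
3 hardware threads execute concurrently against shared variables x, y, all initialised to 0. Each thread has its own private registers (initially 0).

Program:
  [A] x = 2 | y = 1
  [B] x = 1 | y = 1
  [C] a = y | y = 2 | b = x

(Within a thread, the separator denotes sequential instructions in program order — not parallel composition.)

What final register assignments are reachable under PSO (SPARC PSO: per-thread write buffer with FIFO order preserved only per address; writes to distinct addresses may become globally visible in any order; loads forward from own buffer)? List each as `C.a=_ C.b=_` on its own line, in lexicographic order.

C.a=0 C.b=0
C.a=0 C.b=1
C.a=0 C.b=2
C.a=1 C.b=0
C.a=1 C.b=1
C.a=1 C.b=2

outcome vector order: (C.a,C.b)
|PSO outcomes| = 6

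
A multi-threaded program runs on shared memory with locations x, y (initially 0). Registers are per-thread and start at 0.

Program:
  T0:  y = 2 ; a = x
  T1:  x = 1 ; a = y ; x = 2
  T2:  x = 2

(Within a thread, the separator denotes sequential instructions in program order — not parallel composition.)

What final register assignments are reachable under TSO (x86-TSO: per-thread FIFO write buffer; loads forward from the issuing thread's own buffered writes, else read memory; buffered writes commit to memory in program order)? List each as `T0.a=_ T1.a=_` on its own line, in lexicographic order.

T0.a=0 T1.a=0
T0.a=0 T1.a=2
T0.a=1 T1.a=0
T0.a=1 T1.a=2
T0.a=2 T1.a=0
T0.a=2 T1.a=2

outcome vector order: (T0.a,T1.a)
|TSO outcomes| = 6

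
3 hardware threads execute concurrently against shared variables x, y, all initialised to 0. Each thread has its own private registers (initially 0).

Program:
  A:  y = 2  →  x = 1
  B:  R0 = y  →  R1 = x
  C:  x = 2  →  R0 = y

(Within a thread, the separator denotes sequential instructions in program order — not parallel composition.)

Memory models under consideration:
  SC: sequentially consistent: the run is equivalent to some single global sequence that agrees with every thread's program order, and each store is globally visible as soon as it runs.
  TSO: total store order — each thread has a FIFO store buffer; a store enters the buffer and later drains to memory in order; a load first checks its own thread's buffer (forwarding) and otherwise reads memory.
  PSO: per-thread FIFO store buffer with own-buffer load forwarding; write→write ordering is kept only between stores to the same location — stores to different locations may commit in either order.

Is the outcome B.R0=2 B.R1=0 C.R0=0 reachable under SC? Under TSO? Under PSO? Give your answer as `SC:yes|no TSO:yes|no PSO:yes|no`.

outcome vector order: (B.R0,B.R1,C.R0)
SC: 11 outcomes — {000 002 010 012 020 022 202 210 212 220 222}
TSO: 12 outcomes — {000 002 010 012 020 022 200 202 210 212 220 222}
PSO: 12 outcomes — {000 002 010 012 020 022 200 202 210 212 220 222}
target 200 ∈ {TSO,PSO}

SC:no TSO:yes PSO:yes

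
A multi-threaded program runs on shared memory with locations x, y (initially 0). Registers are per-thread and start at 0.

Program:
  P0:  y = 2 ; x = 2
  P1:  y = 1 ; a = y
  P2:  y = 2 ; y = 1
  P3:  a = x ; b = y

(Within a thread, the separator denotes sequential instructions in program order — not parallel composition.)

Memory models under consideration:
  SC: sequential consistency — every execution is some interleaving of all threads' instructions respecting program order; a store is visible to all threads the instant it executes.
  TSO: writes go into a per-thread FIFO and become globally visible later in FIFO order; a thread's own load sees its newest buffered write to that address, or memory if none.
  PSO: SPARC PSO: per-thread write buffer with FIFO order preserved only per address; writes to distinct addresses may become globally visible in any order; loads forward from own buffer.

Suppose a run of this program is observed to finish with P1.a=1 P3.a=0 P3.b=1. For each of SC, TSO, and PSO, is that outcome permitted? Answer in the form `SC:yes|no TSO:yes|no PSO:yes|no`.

outcome vector order: (P1.a,P3.a,P3.b)
SC: 10 outcomes — {1/0/0; 1/0/1; 1/0/2; 1/2/1; 1/2/2; 2/0/0; 2/0/1; 2/0/2; 2/2/1; 2/2/2}
TSO: 10 outcomes — {1/0/0; 1/0/1; 1/0/2; 1/2/1; 1/2/2; 2/0/0; 2/0/1; 2/0/2; 2/2/1; 2/2/2}
PSO: 12 outcomes — {1/0/0; 1/0/1; 1/0/2; 1/2/0; 1/2/1; 1/2/2; 2/0/0; 2/0/1; 2/0/2; 2/2/0; 2/2/1; 2/2/2}
target 1/0/1 ∈ {SC,TSO,PSO}

SC:yes TSO:yes PSO:yes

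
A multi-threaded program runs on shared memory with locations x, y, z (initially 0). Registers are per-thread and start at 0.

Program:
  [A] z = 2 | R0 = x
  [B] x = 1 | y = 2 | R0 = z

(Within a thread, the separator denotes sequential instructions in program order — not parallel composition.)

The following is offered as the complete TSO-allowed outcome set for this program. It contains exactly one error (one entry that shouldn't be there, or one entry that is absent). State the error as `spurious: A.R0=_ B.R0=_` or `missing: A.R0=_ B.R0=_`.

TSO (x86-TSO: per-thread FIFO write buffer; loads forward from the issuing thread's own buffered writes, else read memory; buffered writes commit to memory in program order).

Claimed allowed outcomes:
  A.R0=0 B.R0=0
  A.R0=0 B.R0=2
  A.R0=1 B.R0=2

missing: A.R0=1 B.R0=0

outcome vector order: (A.R0,B.R0)
[TSO] allowed = {(0,0) (0,2) (1,0) (1,2)}
TSO∖claimed = {(1,0)}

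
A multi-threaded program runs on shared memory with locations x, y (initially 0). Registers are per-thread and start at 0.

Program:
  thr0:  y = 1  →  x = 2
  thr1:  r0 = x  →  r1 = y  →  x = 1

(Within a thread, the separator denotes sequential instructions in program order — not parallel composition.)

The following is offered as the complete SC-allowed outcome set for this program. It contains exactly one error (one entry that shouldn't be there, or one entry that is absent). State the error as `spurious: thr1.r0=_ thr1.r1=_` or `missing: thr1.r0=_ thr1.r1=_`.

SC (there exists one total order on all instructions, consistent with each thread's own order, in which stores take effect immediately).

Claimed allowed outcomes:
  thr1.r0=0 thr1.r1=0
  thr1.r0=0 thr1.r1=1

missing: thr1.r0=2 thr1.r1=1

outcome vector order: (thr1.r0,thr1.r1)
SC: 3 outcomes — {00, 01, 21}
SC∖claimed = {21}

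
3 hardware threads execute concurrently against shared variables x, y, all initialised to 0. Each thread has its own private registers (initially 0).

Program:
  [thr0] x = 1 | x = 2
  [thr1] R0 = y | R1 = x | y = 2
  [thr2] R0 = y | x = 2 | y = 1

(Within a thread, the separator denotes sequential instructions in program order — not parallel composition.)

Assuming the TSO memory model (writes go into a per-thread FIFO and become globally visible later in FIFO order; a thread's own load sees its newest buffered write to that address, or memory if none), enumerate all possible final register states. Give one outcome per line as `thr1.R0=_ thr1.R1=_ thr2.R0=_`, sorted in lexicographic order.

outcome vector order: (thr1.R0,thr1.R1,thr2.R0)
|TSO outcomes| = 8

thr1.R0=0 thr1.R1=0 thr2.R0=0
thr1.R0=0 thr1.R1=0 thr2.R0=2
thr1.R0=0 thr1.R1=1 thr2.R0=0
thr1.R0=0 thr1.R1=1 thr2.R0=2
thr1.R0=0 thr1.R1=2 thr2.R0=0
thr1.R0=0 thr1.R1=2 thr2.R0=2
thr1.R0=1 thr1.R1=1 thr2.R0=0
thr1.R0=1 thr1.R1=2 thr2.R0=0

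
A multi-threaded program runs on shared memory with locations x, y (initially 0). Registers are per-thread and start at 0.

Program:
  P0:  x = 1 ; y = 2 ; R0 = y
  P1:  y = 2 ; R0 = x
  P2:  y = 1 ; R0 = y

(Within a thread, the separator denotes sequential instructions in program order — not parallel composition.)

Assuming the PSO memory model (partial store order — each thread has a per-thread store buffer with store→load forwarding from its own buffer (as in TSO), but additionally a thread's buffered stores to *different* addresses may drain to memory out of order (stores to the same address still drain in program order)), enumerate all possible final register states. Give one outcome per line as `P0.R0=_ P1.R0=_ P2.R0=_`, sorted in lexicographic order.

outcome vector order: (P0.R0,P1.R0,P2.R0)
|PSO outcomes| = 8

P0.R0=1 P1.R0=0 P2.R0=1
P0.R0=1 P1.R0=0 P2.R0=2
P0.R0=1 P1.R0=1 P2.R0=1
P0.R0=1 P1.R0=1 P2.R0=2
P0.R0=2 P1.R0=0 P2.R0=1
P0.R0=2 P1.R0=0 P2.R0=2
P0.R0=2 P1.R0=1 P2.R0=1
P0.R0=2 P1.R0=1 P2.R0=2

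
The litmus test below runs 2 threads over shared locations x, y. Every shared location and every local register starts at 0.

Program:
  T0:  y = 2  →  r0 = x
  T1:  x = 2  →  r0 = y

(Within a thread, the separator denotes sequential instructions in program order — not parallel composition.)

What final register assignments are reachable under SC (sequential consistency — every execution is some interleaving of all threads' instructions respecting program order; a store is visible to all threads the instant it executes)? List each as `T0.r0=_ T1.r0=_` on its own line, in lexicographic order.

outcome vector order: (T0.r0,T1.r0)
|SC outcomes| = 3

T0.r0=0 T1.r0=2
T0.r0=2 T1.r0=0
T0.r0=2 T1.r0=2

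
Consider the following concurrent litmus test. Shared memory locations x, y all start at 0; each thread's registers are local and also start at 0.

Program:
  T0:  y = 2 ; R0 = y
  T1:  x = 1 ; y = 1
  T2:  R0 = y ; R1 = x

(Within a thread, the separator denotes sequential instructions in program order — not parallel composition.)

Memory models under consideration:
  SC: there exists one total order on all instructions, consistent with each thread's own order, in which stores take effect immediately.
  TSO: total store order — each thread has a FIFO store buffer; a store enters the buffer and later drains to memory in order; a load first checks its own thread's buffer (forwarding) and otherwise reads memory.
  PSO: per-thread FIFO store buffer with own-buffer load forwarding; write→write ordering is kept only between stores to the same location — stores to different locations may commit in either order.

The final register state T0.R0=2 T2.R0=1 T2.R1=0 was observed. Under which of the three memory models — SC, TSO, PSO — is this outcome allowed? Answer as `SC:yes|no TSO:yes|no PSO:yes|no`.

outcome vector order: (T0.R0,T2.R0,T2.R1)
under SC → (1,0,0); (1,0,1); (1,1,1); (1,2,0); (1,2,1); (2,0,0); (2,0,1); (2,1,1); (2,2,0); (2,2,1)
under TSO → (1,0,0); (1,0,1); (1,1,1); (1,2,0); (1,2,1); (2,0,0); (2,0,1); (2,1,1); (2,2,0); (2,2,1)
under PSO → (1,0,0); (1,0,1); (1,1,0); (1,1,1); (1,2,0); (1,2,1); (2,0,0); (2,0,1); (2,1,0); (2,1,1); (2,2,0); (2,2,1)
target (2,1,0) ∈ {PSO}

SC:no TSO:no PSO:yes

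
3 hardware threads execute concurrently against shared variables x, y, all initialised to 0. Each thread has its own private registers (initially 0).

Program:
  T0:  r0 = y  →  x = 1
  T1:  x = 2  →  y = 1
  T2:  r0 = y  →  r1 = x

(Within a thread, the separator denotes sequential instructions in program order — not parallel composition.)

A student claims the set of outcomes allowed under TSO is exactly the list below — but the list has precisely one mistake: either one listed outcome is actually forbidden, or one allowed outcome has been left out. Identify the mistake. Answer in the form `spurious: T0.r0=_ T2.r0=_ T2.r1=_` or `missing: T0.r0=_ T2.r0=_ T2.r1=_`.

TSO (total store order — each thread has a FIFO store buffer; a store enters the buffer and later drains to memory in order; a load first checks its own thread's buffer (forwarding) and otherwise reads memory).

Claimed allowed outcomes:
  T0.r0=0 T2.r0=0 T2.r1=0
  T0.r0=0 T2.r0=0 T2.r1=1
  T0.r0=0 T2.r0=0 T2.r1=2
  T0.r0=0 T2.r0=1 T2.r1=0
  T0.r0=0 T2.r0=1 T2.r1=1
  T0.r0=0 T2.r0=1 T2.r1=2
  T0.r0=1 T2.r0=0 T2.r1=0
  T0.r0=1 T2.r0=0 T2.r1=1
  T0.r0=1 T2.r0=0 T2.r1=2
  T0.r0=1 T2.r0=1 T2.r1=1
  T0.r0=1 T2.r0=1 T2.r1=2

outcome vector order: (T0.r0,T2.r0,T2.r1)
TSO (10): <0 0 0>, <0 0 1>, <0 0 2>, <0 1 1>, <0 1 2>, <1 0 0>, <1 0 1>, <1 0 2>, <1 1 1>, <1 1 2>
claimed∖TSO = {<0 1 0>}

spurious: T0.r0=0 T2.r0=1 T2.r1=0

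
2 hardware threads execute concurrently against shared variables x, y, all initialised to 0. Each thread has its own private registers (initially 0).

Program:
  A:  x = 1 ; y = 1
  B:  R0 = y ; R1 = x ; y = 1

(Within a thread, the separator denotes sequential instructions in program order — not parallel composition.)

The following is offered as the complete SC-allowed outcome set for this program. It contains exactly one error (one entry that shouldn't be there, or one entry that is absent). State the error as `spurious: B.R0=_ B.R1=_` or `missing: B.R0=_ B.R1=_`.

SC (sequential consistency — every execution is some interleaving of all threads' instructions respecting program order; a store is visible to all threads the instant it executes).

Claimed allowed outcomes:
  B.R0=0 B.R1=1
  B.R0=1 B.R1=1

missing: B.R0=0 B.R1=0

outcome vector order: (B.R0,B.R1)
SC (3): <0 0>; <0 1>; <1 1>
SC∖claimed = {<0 0>}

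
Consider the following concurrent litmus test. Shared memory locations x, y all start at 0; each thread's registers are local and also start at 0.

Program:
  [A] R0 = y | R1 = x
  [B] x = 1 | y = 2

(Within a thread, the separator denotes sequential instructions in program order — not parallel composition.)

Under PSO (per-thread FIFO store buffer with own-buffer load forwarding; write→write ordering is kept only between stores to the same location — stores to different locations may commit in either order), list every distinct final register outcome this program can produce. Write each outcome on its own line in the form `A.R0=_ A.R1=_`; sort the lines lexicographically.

A.R0=0 A.R1=0
A.R0=0 A.R1=1
A.R0=2 A.R1=0
A.R0=2 A.R1=1

outcome vector order: (A.R0,A.R1)
|PSO outcomes| = 4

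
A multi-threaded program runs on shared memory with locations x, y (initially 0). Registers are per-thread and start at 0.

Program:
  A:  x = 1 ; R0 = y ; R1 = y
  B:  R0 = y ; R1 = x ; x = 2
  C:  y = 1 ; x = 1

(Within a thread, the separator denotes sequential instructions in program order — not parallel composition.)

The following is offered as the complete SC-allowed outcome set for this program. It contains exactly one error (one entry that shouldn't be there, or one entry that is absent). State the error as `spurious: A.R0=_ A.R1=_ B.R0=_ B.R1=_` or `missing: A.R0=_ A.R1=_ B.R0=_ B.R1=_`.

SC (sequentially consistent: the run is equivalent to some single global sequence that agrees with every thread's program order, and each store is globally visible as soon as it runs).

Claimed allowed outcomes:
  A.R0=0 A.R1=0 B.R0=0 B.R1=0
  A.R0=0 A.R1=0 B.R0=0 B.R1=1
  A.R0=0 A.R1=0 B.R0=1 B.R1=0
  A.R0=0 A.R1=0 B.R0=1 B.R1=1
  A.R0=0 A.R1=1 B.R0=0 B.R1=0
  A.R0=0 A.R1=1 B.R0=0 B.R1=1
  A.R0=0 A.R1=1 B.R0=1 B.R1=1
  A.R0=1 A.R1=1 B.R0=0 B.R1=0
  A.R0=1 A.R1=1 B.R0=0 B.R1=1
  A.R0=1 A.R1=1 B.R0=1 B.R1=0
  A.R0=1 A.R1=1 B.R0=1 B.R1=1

outcome vector order: (A.R0,A.R1,B.R0,B.R1)
SC: 10 outcomes — {<0 0 0 0>, <0 0 0 1>, <0 0 1 1>, <0 1 0 0>, <0 1 0 1>, <0 1 1 1>, <1 1 0 0>, <1 1 0 1>, <1 1 1 0>, <1 1 1 1>}
claimed∖SC = {<0 0 1 0>}

spurious: A.R0=0 A.R1=0 B.R0=1 B.R1=0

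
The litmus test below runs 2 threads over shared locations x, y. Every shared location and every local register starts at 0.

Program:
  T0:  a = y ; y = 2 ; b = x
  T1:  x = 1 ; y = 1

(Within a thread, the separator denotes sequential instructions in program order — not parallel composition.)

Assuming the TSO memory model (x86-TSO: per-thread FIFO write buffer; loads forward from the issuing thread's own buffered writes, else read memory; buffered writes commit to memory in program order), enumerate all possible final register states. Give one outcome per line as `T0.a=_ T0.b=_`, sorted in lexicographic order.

outcome vector order: (T0.a,T0.b)
|TSO outcomes| = 3

T0.a=0 T0.b=0
T0.a=0 T0.b=1
T0.a=1 T0.b=1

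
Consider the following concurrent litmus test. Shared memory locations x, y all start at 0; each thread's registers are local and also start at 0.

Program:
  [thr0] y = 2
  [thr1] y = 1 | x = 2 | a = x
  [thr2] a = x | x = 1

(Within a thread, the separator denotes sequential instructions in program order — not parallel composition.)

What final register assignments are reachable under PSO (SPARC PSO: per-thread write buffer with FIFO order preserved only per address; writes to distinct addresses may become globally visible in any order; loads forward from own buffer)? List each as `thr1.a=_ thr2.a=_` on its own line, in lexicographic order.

outcome vector order: (thr1.a,thr2.a)
|PSO outcomes| = 4

thr1.a=1 thr2.a=0
thr1.a=1 thr2.a=2
thr1.a=2 thr2.a=0
thr1.a=2 thr2.a=2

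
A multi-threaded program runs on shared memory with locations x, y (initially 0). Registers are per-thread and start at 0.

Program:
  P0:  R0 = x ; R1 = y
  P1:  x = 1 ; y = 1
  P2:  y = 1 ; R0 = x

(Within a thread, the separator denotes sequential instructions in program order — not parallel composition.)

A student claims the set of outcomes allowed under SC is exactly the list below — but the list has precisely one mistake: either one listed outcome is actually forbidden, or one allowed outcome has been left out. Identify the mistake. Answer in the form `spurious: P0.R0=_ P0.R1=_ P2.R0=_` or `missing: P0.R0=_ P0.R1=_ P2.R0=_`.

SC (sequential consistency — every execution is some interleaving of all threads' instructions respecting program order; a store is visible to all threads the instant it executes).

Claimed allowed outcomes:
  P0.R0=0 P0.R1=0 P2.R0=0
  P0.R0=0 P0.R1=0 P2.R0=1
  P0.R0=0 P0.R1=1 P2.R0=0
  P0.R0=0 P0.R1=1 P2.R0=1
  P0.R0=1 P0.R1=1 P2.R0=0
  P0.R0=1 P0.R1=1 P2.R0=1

missing: P0.R0=1 P0.R1=0 P2.R0=1

outcome vector order: (P0.R0,P0.R1,P2.R0)
SC: 7 outcomes — {000 001 010 011 101 110 111}
SC∖claimed = {101}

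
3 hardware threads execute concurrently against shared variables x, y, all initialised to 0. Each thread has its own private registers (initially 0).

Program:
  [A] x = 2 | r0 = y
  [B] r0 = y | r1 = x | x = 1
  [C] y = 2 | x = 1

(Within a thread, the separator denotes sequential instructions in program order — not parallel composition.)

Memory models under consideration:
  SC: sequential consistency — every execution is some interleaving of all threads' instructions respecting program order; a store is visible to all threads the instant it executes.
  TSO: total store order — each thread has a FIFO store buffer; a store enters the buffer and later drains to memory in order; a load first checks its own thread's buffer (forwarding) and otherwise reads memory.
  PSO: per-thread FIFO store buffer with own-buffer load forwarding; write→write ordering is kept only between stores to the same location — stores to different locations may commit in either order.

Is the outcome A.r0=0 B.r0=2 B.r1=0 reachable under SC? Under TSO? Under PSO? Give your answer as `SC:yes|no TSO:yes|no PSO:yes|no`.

SC:no TSO:yes PSO:yes

outcome vector order: (A.r0,B.r0,B.r1)
SC: 11 outcomes — {<0 0 0>; <0 0 1>; <0 0 2>; <0 2 1>; <0 2 2>; <2 0 0>; <2 0 1>; <2 0 2>; <2 2 0>; <2 2 1>; <2 2 2>}
TSO: 12 outcomes — {<0 0 0>; <0 0 1>; <0 0 2>; <0 2 0>; <0 2 1>; <0 2 2>; <2 0 0>; <2 0 1>; <2 0 2>; <2 2 0>; <2 2 1>; <2 2 2>}
PSO: 12 outcomes — {<0 0 0>; <0 0 1>; <0 0 2>; <0 2 0>; <0 2 1>; <0 2 2>; <2 0 0>; <2 0 1>; <2 0 2>; <2 2 0>; <2 2 1>; <2 2 2>}
target <0 2 0> ∈ {TSO,PSO}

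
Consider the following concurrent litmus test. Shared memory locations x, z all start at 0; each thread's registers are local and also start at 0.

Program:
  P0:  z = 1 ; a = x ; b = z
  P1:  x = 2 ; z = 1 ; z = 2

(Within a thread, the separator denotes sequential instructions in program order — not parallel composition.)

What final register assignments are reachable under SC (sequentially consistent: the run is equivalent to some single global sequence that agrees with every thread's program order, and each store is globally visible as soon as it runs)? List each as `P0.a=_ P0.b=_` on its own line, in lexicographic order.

P0.a=0 P0.b=1
P0.a=0 P0.b=2
P0.a=2 P0.b=1
P0.a=2 P0.b=2

outcome vector order: (P0.a,P0.b)
|SC outcomes| = 4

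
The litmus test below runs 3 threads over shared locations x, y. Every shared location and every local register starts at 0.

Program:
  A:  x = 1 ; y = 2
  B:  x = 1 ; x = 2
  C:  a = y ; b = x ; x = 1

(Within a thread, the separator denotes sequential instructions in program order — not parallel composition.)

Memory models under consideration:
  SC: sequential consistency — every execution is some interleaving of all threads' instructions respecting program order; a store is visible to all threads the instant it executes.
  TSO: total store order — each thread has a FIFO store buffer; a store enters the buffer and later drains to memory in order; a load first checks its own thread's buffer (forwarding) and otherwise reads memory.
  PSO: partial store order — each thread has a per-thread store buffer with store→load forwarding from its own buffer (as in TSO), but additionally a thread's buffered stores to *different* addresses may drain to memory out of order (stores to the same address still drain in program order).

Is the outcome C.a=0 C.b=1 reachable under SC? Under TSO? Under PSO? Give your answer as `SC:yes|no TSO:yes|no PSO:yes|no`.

outcome vector order: (C.a,C.b)
SC: 5 outcomes — {00 01 02 21 22}
TSO: 5 outcomes — {00 01 02 21 22}
PSO: 6 outcomes — {00 01 02 20 21 22}
target 01 ∈ {SC,TSO,PSO}

SC:yes TSO:yes PSO:yes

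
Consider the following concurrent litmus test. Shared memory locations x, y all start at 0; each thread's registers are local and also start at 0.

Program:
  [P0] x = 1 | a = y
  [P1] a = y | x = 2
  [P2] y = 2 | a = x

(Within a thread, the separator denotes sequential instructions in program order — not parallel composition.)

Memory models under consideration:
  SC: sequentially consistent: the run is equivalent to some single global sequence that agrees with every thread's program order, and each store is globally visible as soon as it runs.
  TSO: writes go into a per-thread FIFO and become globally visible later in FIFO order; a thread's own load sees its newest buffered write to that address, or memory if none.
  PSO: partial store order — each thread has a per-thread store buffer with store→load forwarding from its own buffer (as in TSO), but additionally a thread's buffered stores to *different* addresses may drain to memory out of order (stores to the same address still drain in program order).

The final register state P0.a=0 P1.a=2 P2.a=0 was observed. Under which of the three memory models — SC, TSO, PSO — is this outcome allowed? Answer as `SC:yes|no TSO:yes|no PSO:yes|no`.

SC:no TSO:yes PSO:yes

outcome vector order: (P0.a,P1.a,P2.a)
under SC → 001; 002; 021; 022; 200; 201; 202; 220; 221; 222
under TSO → 000; 001; 002; 020; 021; 022; 200; 201; 202; 220; 221; 222
under PSO → 000; 001; 002; 020; 021; 022; 200; 201; 202; 220; 221; 222
target 020 ∈ {TSO,PSO}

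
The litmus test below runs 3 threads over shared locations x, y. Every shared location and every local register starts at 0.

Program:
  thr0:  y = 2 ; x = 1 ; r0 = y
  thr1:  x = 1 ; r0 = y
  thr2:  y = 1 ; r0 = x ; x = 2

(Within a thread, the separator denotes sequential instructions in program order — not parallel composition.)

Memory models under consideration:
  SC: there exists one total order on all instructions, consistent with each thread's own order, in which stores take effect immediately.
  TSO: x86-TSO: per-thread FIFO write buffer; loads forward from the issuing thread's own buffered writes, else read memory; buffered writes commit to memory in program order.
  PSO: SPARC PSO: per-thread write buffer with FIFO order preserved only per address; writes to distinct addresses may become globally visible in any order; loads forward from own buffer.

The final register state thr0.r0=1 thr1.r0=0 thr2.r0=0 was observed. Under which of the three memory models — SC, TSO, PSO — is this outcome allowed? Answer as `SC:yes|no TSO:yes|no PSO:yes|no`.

outcome vector order: (thr0.r0,thr1.r0,thr2.r0)
under SC → <1 0 1>; <1 1 0>; <1 1 1>; <1 2 1>; <2 0 1>; <2 1 0>; <2 1 1>; <2 2 0>; <2 2 1>
under TSO → <1 0 0>; <1 0 1>; <1 1 0>; <1 1 1>; <1 2 0>; <1 2 1>; <2 0 0>; <2 0 1>; <2 1 0>; <2 1 1>; <2 2 0>; <2 2 1>
under PSO → <1 0 0>; <1 0 1>; <1 1 0>; <1 1 1>; <1 2 0>; <1 2 1>; <2 0 0>; <2 0 1>; <2 1 0>; <2 1 1>; <2 2 0>; <2 2 1>
target <1 0 0> ∈ {TSO,PSO}

SC:no TSO:yes PSO:yes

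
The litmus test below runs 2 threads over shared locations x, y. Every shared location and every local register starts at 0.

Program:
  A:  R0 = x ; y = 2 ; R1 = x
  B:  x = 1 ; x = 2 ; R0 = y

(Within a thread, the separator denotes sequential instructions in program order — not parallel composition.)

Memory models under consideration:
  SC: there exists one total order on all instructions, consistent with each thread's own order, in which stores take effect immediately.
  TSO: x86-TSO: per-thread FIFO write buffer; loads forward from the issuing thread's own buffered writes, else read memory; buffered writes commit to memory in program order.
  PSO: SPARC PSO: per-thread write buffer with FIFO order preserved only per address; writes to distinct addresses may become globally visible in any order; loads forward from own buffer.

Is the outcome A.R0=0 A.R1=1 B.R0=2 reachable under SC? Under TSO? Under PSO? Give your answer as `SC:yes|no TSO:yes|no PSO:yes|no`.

SC:yes TSO:yes PSO:yes

outcome vector order: (A.R0,A.R1,B.R0)
SC (9): (0,0,2), (0,1,2), (0,2,0), (0,2,2), (1,1,2), (1,2,0), (1,2,2), (2,2,0), (2,2,2)
TSO (12): (0,0,0), (0,0,2), (0,1,0), (0,1,2), (0,2,0), (0,2,2), (1,1,0), (1,1,2), (1,2,0), (1,2,2), (2,2,0), (2,2,2)
PSO (12): (0,0,0), (0,0,2), (0,1,0), (0,1,2), (0,2,0), (0,2,2), (1,1,0), (1,1,2), (1,2,0), (1,2,2), (2,2,0), (2,2,2)
target (0,1,2) ∈ {SC,TSO,PSO}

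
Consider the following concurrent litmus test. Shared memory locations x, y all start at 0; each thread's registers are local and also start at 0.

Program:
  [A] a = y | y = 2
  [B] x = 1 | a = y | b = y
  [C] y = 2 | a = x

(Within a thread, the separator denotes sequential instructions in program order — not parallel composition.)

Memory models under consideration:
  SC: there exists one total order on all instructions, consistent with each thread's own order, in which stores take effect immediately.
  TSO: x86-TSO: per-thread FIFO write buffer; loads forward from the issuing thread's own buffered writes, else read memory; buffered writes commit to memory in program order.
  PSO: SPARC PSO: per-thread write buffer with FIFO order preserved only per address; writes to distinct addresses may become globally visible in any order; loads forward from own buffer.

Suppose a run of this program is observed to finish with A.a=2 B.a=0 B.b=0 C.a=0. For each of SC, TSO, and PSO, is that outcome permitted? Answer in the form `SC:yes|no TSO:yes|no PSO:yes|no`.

outcome vector order: (A.a,B.a,B.b,C.a)
under SC → <0 0 0 1>, <0 0 2 1>, <0 2 2 0>, <0 2 2 1>, <2 0 0 1>, <2 0 2 1>, <2 2 2 0>, <2 2 2 1>
under TSO → <0 0 0 0>, <0 0 0 1>, <0 0 2 0>, <0 0 2 1>, <0 2 2 0>, <0 2 2 1>, <2 0 0 0>, <2 0 0 1>, <2 0 2 0>, <2 0 2 1>, <2 2 2 0>, <2 2 2 1>
under PSO → <0 0 0 0>, <0 0 0 1>, <0 0 2 0>, <0 0 2 1>, <0 2 2 0>, <0 2 2 1>, <2 0 0 0>, <2 0 0 1>, <2 0 2 0>, <2 0 2 1>, <2 2 2 0>, <2 2 2 1>
target <2 0 0 0> ∈ {TSO,PSO}

SC:no TSO:yes PSO:yes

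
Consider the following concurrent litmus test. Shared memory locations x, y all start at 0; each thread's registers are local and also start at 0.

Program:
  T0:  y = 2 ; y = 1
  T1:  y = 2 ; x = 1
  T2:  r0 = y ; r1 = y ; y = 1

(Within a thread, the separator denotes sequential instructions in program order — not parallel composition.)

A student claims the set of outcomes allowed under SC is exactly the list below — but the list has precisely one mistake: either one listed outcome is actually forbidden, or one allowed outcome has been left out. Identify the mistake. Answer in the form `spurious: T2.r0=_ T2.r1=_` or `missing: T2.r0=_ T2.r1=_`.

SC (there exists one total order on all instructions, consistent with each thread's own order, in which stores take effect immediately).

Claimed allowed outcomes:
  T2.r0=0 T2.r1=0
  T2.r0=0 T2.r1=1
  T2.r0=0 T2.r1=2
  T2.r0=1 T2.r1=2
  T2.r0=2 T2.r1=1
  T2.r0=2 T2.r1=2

missing: T2.r0=1 T2.r1=1

outcome vector order: (T2.r0,T2.r1)
SC (7): 0/0 0/1 0/2 1/1 1/2 2/1 2/2
SC∖claimed = {1/1}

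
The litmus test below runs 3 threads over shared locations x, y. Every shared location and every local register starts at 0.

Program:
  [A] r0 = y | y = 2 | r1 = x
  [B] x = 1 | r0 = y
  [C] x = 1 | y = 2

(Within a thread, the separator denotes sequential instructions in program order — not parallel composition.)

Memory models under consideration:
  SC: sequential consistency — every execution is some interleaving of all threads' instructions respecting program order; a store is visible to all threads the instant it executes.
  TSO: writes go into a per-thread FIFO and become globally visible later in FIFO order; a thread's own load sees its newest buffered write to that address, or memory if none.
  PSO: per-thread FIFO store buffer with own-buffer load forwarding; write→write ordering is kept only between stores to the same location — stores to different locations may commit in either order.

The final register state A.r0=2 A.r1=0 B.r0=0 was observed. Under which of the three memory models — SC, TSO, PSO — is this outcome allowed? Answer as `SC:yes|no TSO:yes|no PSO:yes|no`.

outcome vector order: (A.r0,A.r1,B.r0)
under SC → 0/0/2; 0/1/0; 0/1/2; 2/1/0; 2/1/2
under TSO → 0/0/0; 0/0/2; 0/1/0; 0/1/2; 2/1/0; 2/1/2
under PSO → 0/0/0; 0/0/2; 0/1/0; 0/1/2; 2/0/0; 2/0/2; 2/1/0; 2/1/2
target 2/0/0 ∈ {PSO}

SC:no TSO:no PSO:yes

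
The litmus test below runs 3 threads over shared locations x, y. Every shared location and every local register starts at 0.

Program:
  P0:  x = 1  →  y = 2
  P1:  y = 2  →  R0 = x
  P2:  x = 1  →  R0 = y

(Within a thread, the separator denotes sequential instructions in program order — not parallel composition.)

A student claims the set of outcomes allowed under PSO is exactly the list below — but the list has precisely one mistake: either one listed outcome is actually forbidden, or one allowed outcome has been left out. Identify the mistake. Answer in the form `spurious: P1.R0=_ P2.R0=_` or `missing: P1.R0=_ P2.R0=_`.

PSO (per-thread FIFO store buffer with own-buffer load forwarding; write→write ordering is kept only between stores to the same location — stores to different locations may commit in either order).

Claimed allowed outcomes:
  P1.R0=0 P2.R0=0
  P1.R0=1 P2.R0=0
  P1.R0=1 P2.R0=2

missing: P1.R0=0 P2.R0=2

outcome vector order: (P1.R0,P2.R0)
PSO: 4 outcomes — {<0 0>; <0 2>; <1 0>; <1 2>}
PSO∖claimed = {<0 2>}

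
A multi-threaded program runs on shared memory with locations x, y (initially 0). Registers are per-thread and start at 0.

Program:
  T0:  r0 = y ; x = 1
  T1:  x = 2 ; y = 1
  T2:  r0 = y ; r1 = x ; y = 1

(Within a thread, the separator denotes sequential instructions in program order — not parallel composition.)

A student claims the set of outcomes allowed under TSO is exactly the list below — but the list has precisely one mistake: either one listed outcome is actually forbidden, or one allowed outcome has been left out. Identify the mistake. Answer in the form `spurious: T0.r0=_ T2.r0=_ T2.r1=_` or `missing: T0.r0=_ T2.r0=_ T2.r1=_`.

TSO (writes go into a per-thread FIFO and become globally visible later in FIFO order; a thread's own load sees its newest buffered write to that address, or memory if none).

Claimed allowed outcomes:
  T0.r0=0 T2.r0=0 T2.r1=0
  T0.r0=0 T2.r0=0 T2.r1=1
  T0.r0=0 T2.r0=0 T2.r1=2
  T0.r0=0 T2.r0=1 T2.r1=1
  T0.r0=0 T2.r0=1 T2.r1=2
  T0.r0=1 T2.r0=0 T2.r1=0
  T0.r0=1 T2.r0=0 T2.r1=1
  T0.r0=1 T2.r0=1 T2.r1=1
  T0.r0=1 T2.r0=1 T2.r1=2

outcome vector order: (T0.r0,T2.r0,T2.r1)
TSO: 10 outcomes — {0/0/0; 0/0/1; 0/0/2; 0/1/1; 0/1/2; 1/0/0; 1/0/1; 1/0/2; 1/1/1; 1/1/2}
TSO∖claimed = {1/0/2}

missing: T0.r0=1 T2.r0=0 T2.r1=2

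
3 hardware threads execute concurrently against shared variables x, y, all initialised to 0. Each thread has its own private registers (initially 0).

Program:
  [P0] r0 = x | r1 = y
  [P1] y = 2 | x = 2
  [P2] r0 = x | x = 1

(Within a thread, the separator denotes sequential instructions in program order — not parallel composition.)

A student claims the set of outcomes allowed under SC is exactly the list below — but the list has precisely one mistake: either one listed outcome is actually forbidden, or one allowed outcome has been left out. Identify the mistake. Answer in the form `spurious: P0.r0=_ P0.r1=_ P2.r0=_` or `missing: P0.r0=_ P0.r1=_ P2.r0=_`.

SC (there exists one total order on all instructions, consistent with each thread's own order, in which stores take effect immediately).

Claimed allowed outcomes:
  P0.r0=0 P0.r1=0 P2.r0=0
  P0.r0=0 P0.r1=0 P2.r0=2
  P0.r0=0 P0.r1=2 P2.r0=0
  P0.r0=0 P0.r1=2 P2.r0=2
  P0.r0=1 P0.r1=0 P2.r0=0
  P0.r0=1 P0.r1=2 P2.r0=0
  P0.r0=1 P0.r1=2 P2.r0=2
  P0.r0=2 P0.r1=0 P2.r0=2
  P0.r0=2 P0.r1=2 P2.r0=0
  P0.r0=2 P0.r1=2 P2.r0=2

outcome vector order: (P0.r0,P0.r1,P2.r0)
under SC → 0/0/0; 0/0/2; 0/2/0; 0/2/2; 1/0/0; 1/2/0; 1/2/2; 2/2/0; 2/2/2
claimed∖SC = {2/0/2}

spurious: P0.r0=2 P0.r1=0 P2.r0=2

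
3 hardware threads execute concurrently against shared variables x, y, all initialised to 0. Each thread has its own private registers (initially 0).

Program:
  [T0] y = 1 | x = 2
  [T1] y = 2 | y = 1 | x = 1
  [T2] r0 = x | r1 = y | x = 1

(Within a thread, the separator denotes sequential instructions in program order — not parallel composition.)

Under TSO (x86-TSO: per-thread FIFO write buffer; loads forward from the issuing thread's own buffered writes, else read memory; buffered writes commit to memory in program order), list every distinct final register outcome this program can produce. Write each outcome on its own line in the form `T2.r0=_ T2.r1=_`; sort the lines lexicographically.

T2.r0=0 T2.r1=0
T2.r0=0 T2.r1=1
T2.r0=0 T2.r1=2
T2.r0=1 T2.r1=1
T2.r0=2 T2.r1=1
T2.r0=2 T2.r1=2

outcome vector order: (T2.r0,T2.r1)
|TSO outcomes| = 6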